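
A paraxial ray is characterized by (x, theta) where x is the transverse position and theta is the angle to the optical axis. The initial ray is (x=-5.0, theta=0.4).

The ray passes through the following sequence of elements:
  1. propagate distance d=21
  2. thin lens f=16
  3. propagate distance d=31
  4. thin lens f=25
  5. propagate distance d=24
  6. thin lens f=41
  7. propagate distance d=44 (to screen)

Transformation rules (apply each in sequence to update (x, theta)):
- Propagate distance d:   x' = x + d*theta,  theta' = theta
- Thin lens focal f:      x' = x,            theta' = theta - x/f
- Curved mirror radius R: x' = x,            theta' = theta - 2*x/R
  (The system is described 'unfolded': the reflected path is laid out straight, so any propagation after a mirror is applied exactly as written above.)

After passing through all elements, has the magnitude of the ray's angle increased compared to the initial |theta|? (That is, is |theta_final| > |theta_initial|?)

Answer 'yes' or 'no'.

Initial: x=-5.0000 theta=0.4000
After 1 (propagate distance d=21): x=3.4000 theta=0.4000
After 2 (thin lens f=16): x=3.4000 theta=0.1875
After 3 (propagate distance d=31): x=9.2125 theta=0.1875
After 4 (thin lens f=25): x=9.2125 theta=-0.1810
After 5 (propagate distance d=24): x=4.8685 theta=-0.1810
After 6 (thin lens f=41): x=4.8685 theta=-24579/82000 (≈-0.2997)
After 7 (propagate distance d=44 (to screen)): x=-682259/82000 (≈-8.3202) theta=-24579/82000 (≈-0.2997)
|theta_initial|=0.4000 |theta_final|=24579/82000 (≈0.2997) -> not increased

Answer: no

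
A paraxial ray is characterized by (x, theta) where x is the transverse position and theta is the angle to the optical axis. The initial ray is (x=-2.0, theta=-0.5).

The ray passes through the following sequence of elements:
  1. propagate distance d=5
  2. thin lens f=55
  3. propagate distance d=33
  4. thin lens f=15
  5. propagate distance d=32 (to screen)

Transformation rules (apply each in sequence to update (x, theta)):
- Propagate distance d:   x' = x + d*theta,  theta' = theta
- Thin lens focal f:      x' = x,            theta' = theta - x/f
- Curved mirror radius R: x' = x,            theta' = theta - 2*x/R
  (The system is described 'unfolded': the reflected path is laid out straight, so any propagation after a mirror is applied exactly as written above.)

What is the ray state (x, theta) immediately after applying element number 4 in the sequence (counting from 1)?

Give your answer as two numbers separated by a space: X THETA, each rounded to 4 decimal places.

Initial: x=-2.0000 theta=-0.5000
After 1 (propagate distance d=5): x=-4.5000 theta=-0.5000
After 2 (thin lens f=55): x=-4.5000 theta=-23/55 (≈-0.4182)
After 3 (propagate distance d=33): x=-18.3000 theta=-23/55 (≈-0.4182)
After 4 (thin lens f=15): x=-18.3000 theta=441/550 (≈0.8018)
Rounded to 4 decimal places: x = -18.3000, theta = 0.8018

Answer: -18.3000 0.8018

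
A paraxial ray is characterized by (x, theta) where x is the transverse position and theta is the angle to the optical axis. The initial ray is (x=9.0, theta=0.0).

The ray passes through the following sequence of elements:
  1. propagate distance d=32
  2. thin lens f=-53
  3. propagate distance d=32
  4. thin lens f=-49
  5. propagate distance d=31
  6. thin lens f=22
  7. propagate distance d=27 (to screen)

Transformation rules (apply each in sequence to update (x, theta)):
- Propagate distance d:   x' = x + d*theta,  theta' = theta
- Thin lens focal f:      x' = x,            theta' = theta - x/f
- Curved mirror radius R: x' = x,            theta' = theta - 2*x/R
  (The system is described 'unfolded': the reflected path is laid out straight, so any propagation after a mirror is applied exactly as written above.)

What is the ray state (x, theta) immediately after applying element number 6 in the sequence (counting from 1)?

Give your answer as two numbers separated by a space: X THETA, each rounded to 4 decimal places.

Answer: 28.8298 -0.8461

Derivation:
Initial: x=9.0000 theta=0.0000
After 1 (propagate distance d=32): x=9.0000 theta=0.0000
After 2 (thin lens f=-53): x=9.0000 theta=9/53 (≈0.1698)
After 3 (propagate distance d=32): x=765/53 (≈14.4340) theta=9/53 (≈0.1698)
After 4 (thin lens f=-49): x=765/53 (≈14.4340) theta=1206/2597 (≈0.4644)
After 5 (propagate distance d=31): x=74871/2597 (≈28.8298) theta=1206/2597 (≈0.4644)
After 6 (thin lens f=22): x=74871/2597 (≈28.8298) theta=-48339/57134 (≈-0.8461)
Rounded to 4 decimal places: x = 28.8298, theta = -0.8461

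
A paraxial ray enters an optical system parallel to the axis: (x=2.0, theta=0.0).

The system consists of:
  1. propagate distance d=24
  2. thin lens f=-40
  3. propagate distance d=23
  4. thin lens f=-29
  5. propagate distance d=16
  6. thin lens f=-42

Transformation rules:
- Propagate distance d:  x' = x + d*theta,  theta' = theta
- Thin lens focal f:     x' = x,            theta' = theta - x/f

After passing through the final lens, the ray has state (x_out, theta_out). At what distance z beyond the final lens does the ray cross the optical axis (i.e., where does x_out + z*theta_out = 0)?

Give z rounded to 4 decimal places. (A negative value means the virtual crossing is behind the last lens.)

Initial: x=2.0000 theta=0.0000
After 1 (propagate distance d=24): x=2.0000 theta=0.0000
After 2 (thin lens f=-40): x=2.0000 theta=0.0500
After 3 (propagate distance d=23): x=3.1500 theta=0.0500
After 4 (thin lens f=-29): x=3.1500 theta=23/145 (≈0.1586)
After 5 (propagate distance d=16): x=3299/580 (≈5.6879) theta=23/145 (≈0.1586)
After 6 (thin lens f=-42): x=3299/580 (≈5.6879) theta=247/840 (≈0.2940)
z_focus = -x_out/theta_out = -(3299/580)/(247/840) = -138558/7163 ≈ -19.3436
Rounded to 4 decimal places: z = -19.3436

Answer: -19.3436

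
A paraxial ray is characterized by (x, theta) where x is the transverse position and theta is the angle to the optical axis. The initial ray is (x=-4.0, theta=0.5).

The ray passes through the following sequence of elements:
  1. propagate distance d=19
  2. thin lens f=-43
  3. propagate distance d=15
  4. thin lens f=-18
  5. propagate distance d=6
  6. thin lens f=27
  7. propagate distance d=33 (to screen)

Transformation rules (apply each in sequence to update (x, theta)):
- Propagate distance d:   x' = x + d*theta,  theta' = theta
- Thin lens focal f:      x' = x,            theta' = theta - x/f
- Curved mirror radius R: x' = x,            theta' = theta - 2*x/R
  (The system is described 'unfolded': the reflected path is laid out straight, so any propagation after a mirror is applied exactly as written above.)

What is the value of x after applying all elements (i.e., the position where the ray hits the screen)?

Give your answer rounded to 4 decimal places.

Initial: x=-4.0000 theta=0.5000
After 1 (propagate distance d=19): x=5.5000 theta=0.5000
After 2 (thin lens f=-43): x=5.5000 theta=27/43 (≈0.6279)
After 3 (propagate distance d=15): x=1283/86 (≈14.9186) theta=27/43 (≈0.6279)
After 4 (thin lens f=-18): x=1283/86 (≈14.9186) theta=2255/1548 (≈1.4567)
After 5 (propagate distance d=6): x=3052/129 (≈23.6589) theta=2255/1548 (≈1.4567)
After 6 (thin lens f=27): x=3052/129 (≈23.6589) theta=8087/13932 (≈0.5805)
After 7 (propagate distance d=33 (to screen)): x=198829/4644 (≈42.8142) theta=8087/13932 (≈0.5805)
Rounded to 4 decimal places: x = 42.8142

Answer: 42.8142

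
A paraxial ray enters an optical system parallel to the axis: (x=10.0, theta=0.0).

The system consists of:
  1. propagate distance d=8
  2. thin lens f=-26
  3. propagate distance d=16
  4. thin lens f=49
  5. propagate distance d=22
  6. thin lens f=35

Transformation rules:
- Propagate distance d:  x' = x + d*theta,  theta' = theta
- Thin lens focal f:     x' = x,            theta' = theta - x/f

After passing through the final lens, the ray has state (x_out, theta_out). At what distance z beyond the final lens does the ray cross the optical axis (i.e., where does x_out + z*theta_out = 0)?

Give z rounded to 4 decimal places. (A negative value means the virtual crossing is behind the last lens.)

Answer: 39.3594

Derivation:
Initial: x=10.0000 theta=0.0000
After 1 (propagate distance d=8): x=10.0000 theta=0.0000
After 2 (thin lens f=-26): x=10.0000 theta=5/13 (≈0.3846)
After 3 (propagate distance d=16): x=210/13 (≈16.1538) theta=5/13 (≈0.3846)
After 4 (thin lens f=49): x=210/13 (≈16.1538) theta=5/91 (≈0.0549)
After 5 (propagate distance d=22): x=1580/91 (≈17.3626) theta=5/91 (≈0.0549)
After 6 (thin lens f=35): x=1580/91 (≈17.3626) theta=-281/637 (≈-0.4411)
z_focus = -x_out/theta_out = -(1580/91)/(-281/637) = 11060/281 ≈ 39.3594
Rounded to 4 decimal places: z = 39.3594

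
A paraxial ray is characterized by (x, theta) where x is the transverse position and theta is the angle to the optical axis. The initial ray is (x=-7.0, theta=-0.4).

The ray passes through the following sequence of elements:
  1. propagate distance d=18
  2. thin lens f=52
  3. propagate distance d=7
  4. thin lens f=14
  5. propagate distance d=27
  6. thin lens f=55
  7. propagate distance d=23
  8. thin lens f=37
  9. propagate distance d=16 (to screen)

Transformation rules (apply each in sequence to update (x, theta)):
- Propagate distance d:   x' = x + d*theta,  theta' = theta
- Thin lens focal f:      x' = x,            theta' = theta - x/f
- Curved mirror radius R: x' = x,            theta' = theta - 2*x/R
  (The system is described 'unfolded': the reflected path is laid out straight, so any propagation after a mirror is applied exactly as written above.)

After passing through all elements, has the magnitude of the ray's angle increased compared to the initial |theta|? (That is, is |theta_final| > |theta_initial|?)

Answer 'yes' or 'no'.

Initial: x=-7.0000 theta=-0.4000
After 1 (propagate distance d=18): x=-14.2000 theta=-0.4000
After 2 (thin lens f=52): x=-14.2000 theta=-33/260 (≈-0.1269)
After 3 (propagate distance d=7): x=-3923/260 (≈-15.0885) theta=-33/260 (≈-0.1269)
After 4 (thin lens f=14): x=-3923/260 (≈-15.0885) theta=3461/3640 (≈0.9508)
After 5 (propagate distance d=27): x=7705/728 (≈10.5838) theta=3461/3640 (≈0.9508)
After 6 (thin lens f=55): x=7705/728 (≈10.5838) theta=2169/2860 (≈0.7584)
After 7 (propagate distance d=23): x=1122193/40040 (≈28.0268) theta=2169/2860 (≈0.7584)
After 8 (thin lens f=37): x=1122193/40040 (≈28.0268) theta=1349/1481480 (≈0.0009)
After 9 (propagate distance d=16 (to screen)): x=1186935/42328 (≈28.0414) theta=1349/1481480 (≈0.0009)
|theta_initial|=0.4000 |theta_final|=1349/1481480 (≈0.0009) -> not increased

Answer: no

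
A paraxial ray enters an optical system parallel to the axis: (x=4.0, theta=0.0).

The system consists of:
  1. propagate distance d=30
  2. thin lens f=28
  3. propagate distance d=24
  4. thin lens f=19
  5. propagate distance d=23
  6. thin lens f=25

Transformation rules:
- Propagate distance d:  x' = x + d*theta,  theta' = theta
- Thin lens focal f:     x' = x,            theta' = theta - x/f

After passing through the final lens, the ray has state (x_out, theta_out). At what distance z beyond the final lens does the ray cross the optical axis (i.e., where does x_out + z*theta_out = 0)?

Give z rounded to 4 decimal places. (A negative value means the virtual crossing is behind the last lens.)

Answer: -92.8279

Derivation:
Initial: x=4.0000 theta=0.0000
After 1 (propagate distance d=30): x=4.0000 theta=0.0000
After 2 (thin lens f=28): x=4.0000 theta=-1/7 (≈-0.1429)
After 3 (propagate distance d=24): x=4/7 (≈0.5714) theta=-1/7 (≈-0.1429)
After 4 (thin lens f=19): x=4/7 (≈0.5714) theta=-23/133 (≈-0.1729)
After 5 (propagate distance d=23): x=-453/133 (≈-3.4060) theta=-23/133 (≈-0.1729)
After 6 (thin lens f=25): x=-453/133 (≈-3.4060) theta=-122/3325 (≈-0.0367)
z_focus = -x_out/theta_out = -(-453/133)/(-122/3325) = -11325/122 ≈ -92.8279
Rounded to 4 decimal places: z = -92.8279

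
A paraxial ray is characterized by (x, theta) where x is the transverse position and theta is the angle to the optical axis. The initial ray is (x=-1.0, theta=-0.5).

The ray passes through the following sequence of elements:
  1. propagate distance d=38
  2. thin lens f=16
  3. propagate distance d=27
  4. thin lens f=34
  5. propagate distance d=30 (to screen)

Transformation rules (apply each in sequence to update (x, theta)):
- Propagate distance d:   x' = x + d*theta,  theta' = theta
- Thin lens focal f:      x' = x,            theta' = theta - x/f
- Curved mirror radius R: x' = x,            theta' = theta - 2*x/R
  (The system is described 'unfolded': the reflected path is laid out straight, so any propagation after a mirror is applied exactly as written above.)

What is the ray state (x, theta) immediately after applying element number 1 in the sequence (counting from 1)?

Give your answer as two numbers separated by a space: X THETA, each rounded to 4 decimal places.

Initial: x=-1.0000 theta=-0.5000
After 1 (propagate distance d=38): x=-20.0000 theta=-0.5000
Rounded to 4 decimal places: x = -20.0000, theta = -0.5000

Answer: -20.0000 -0.5000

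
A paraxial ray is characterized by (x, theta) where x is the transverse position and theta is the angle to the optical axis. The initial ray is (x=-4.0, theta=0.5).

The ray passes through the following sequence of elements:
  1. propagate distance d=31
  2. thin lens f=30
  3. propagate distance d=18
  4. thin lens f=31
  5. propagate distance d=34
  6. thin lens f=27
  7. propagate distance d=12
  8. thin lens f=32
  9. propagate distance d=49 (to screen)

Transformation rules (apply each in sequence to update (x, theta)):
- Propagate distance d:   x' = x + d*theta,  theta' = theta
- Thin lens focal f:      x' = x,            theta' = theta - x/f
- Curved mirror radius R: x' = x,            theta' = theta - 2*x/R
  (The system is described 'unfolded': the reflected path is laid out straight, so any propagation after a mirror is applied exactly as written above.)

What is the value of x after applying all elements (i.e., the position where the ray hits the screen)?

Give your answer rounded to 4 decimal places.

Initial: x=-4.0000 theta=0.5000
After 1 (propagate distance d=31): x=11.5000 theta=0.5000
After 2 (thin lens f=30): x=11.5000 theta=7/60 (≈0.1167)
After 3 (propagate distance d=18): x=13.6000 theta=7/60 (≈0.1167)
After 4 (thin lens f=31): x=13.6000 theta=-599/1860 (≈-0.3220)
After 5 (propagate distance d=34): x=493/186 (≈2.6505) theta=-599/1860 (≈-0.3220)
After 6 (thin lens f=27): x=493/186 (≈2.6505) theta=-21103/50220 (≈-0.4202)
After 7 (propagate distance d=12): x=-20021/8370 (≈-2.3920) theta=-21103/50220 (≈-0.4202)
After 8 (thin lens f=32): x=-20021/8370 (≈-2.3920) theta=-55517/160704 (≈-0.3455)
After 9 (propagate distance d=49 (to screen)): x=-15523681/803520 (≈-19.3196) theta=-55517/160704 (≈-0.3455)
Rounded to 4 decimal places: x = -19.3196

Answer: -19.3196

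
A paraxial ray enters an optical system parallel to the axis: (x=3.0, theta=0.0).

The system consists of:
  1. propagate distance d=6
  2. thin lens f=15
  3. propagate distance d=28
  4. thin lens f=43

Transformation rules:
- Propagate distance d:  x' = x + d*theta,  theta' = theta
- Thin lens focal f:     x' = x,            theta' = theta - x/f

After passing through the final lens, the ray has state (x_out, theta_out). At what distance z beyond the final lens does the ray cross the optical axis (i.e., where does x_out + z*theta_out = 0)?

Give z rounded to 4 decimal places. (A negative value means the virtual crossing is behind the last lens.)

Initial: x=3.0000 theta=0.0000
After 1 (propagate distance d=6): x=3.0000 theta=0.0000
After 2 (thin lens f=15): x=3.0000 theta=-0.2000
After 3 (propagate distance d=28): x=-2.6000 theta=-0.2000
After 4 (thin lens f=43): x=-2.6000 theta=-6/43 (≈-0.1395)
z_focus = -x_out/theta_out = -(-2.6000)/(-6/43) = -559/30 ≈ -18.6333
Rounded to 4 decimal places: z = -18.6333

Answer: -18.6333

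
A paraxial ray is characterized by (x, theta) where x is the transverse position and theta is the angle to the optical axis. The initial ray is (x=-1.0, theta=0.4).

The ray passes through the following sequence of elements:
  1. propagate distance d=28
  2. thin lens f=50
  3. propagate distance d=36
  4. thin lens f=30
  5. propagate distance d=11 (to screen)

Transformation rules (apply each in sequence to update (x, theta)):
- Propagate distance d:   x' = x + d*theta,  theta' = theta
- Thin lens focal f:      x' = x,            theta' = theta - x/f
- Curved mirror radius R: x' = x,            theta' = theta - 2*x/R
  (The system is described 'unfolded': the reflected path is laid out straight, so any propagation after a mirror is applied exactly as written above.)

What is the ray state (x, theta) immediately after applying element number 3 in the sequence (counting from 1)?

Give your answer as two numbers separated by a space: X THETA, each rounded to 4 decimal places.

Initial: x=-1.0000 theta=0.4000
After 1 (propagate distance d=28): x=10.2000 theta=0.4000
After 2 (thin lens f=50): x=10.2000 theta=0.1960
After 3 (propagate distance d=36): x=17.2560 theta=0.1960
Rounded to 4 decimal places: x = 17.2560, theta = 0.1960

Answer: 17.2560 0.1960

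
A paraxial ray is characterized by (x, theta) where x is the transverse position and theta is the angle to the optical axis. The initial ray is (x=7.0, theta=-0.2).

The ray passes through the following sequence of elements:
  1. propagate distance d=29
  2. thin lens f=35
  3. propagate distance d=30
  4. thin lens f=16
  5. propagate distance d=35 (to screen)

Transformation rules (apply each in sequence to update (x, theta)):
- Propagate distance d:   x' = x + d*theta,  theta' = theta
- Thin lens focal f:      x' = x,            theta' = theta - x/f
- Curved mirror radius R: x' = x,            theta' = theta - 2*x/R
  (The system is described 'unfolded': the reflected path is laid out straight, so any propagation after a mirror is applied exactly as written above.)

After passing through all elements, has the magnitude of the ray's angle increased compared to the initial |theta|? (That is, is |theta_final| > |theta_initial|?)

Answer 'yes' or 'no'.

Answer: no

Derivation:
Initial: x=7.0000 theta=-0.2000
After 1 (propagate distance d=29): x=1.2000 theta=-0.2000
After 2 (thin lens f=35): x=1.2000 theta=-41/175 (≈-0.2343)
After 3 (propagate distance d=30): x=-204/35 (≈-5.8286) theta=-41/175 (≈-0.2343)
After 4 (thin lens f=16): x=-204/35 (≈-5.8286) theta=0.1300
After 5 (propagate distance d=35 (to screen)): x=-179/140 (≈-1.2786) theta=0.1300
|theta_initial|=0.2000 |theta_final|=0.1300 -> not increased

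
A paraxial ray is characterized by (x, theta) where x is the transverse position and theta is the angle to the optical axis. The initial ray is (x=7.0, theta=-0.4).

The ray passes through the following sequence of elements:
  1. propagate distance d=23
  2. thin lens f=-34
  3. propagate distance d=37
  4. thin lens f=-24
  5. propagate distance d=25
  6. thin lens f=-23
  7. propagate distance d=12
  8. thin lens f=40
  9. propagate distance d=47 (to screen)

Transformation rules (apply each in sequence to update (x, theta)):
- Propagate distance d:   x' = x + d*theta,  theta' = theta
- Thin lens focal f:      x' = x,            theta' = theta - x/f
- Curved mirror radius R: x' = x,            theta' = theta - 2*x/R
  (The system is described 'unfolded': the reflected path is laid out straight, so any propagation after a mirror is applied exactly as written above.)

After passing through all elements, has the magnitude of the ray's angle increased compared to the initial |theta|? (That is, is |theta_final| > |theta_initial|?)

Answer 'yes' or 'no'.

Answer: yes

Derivation:
Initial: x=7.0000 theta=-0.4000
After 1 (propagate distance d=23): x=-2.2000 theta=-0.4000
After 2 (thin lens f=-34): x=-2.2000 theta=-79/170 (≈-0.4647)
After 3 (propagate distance d=37): x=-3297/170 (≈-19.3941) theta=-79/170 (≈-0.4647)
After 4 (thin lens f=-24): x=-3297/170 (≈-19.3941) theta=-1731/1360 (≈-1.2728)
After 5 (propagate distance d=25): x=-69651/1360 (≈-51.2140) theta=-1731/1360 (≈-1.2728)
After 6 (thin lens f=-23): x=-69651/1360 (≈-51.2140) theta=-13683/3910 (≈-3.4995)
After 7 (propagate distance d=12): x=-2915541/31280 (≈-93.2078) theta=-13683/3910 (≈-3.4995)
After 8 (thin lens f=40): x=-2915541/31280 (≈-93.2078) theta=-1463019/1251200 (≈-1.1693)
After 9 (propagate distance d=47 (to screen)): x=-185383533/1251200 (≈-148.1646) theta=-1463019/1251200 (≈-1.1693)
|theta_initial|=0.4000 |theta_final|=1463019/1251200 (≈1.1693) -> increased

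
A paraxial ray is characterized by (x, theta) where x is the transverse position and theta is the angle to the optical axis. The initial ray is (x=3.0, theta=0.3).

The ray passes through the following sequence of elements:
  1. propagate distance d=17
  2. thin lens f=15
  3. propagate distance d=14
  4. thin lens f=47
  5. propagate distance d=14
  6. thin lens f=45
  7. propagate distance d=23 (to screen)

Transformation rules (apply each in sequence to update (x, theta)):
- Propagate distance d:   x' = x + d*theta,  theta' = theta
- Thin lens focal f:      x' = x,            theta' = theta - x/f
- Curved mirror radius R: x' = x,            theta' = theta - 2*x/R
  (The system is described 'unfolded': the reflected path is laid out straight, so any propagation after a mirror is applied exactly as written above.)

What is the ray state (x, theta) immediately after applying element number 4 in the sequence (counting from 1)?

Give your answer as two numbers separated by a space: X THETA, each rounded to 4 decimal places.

Answer: 4.7400 -0.3409

Derivation:
Initial: x=3.0000 theta=0.3000
After 1 (propagate distance d=17): x=8.1000 theta=0.3000
After 2 (thin lens f=15): x=8.1000 theta=-0.2400
After 3 (propagate distance d=14): x=4.7400 theta=-0.2400
After 4 (thin lens f=47): x=4.7400 theta=-801/2350 (≈-0.3409)
Rounded to 4 decimal places: x = 4.7400, theta = -0.3409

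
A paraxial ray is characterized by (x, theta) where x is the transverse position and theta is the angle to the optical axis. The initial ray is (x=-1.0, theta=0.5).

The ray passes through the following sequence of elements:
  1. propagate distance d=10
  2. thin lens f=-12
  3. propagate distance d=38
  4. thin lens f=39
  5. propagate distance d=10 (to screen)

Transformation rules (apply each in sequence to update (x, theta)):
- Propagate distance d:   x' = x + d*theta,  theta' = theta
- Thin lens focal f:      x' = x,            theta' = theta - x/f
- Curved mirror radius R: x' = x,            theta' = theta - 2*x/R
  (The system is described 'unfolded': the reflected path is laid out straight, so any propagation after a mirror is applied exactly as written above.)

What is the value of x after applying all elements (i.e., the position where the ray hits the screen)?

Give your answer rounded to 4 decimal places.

Answer: 34.8547

Derivation:
Initial: x=-1.0000 theta=0.5000
After 1 (propagate distance d=10): x=4.0000 theta=0.5000
After 2 (thin lens f=-12): x=4.0000 theta=5/6 (≈0.8333)
After 3 (propagate distance d=38): x=107/3 (≈35.6667) theta=5/6 (≈0.8333)
After 4 (thin lens f=39): x=107/3 (≈35.6667) theta=-19/234 (≈-0.0812)
After 5 (propagate distance d=10 (to screen)): x=4078/117 (≈34.8547) theta=-19/234 (≈-0.0812)
Rounded to 4 decimal places: x = 34.8547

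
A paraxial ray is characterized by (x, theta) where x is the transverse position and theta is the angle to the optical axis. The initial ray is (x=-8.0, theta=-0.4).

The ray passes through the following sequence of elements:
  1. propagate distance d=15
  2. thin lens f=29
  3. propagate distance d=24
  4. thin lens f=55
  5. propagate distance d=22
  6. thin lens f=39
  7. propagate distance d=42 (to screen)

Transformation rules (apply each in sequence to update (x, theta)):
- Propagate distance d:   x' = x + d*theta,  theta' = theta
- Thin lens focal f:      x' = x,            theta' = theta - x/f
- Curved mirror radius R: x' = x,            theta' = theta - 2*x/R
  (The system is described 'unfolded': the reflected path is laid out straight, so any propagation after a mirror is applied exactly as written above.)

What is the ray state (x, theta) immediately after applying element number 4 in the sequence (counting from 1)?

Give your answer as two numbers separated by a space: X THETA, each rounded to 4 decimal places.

Answer: -12.0138 0.3012

Derivation:
Initial: x=-8.0000 theta=-0.4000
After 1 (propagate distance d=15): x=-14.0000 theta=-0.4000
After 2 (thin lens f=29): x=-14.0000 theta=12/145 (≈0.0828)
After 3 (propagate distance d=24): x=-1742/145 (≈-12.0138) theta=12/145 (≈0.0828)
After 4 (thin lens f=55): x=-1742/145 (≈-12.0138) theta=2402/7975 (≈0.3012)
Rounded to 4 decimal places: x = -12.0138, theta = 0.3012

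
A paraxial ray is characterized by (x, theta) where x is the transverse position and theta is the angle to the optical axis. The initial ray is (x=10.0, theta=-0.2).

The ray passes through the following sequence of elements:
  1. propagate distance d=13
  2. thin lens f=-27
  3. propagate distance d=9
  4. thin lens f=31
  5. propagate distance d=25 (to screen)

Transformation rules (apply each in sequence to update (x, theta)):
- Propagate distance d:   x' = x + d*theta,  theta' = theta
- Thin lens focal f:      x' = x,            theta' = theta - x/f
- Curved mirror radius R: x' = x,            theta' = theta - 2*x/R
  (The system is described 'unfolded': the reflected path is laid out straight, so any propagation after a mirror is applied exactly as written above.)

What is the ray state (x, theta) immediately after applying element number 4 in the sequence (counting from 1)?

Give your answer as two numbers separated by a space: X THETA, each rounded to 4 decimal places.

Answer: 8.0667 -0.1861

Derivation:
Initial: x=10.0000 theta=-0.2000
After 1 (propagate distance d=13): x=7.4000 theta=-0.2000
After 2 (thin lens f=-27): x=7.4000 theta=2/27 (≈0.0741)
After 3 (propagate distance d=9): x=121/15 (≈8.0667) theta=2/27 (≈0.0741)
After 4 (thin lens f=31): x=121/15 (≈8.0667) theta=-779/4185 (≈-0.1861)
Rounded to 4 decimal places: x = 8.0667, theta = -0.1861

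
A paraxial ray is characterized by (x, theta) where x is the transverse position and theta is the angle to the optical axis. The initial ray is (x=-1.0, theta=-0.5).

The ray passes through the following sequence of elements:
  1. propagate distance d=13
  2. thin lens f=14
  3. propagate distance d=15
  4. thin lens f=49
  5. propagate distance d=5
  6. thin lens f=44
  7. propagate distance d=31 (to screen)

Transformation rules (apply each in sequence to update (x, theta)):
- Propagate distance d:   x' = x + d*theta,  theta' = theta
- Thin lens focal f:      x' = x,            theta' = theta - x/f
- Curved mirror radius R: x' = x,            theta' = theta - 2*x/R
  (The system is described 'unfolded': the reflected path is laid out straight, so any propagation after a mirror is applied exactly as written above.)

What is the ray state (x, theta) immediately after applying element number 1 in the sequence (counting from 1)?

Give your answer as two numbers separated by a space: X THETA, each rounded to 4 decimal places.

Initial: x=-1.0000 theta=-0.5000
After 1 (propagate distance d=13): x=-7.5000 theta=-0.5000
Rounded to 4 decimal places: x = -7.5000, theta = -0.5000

Answer: -7.5000 -0.5000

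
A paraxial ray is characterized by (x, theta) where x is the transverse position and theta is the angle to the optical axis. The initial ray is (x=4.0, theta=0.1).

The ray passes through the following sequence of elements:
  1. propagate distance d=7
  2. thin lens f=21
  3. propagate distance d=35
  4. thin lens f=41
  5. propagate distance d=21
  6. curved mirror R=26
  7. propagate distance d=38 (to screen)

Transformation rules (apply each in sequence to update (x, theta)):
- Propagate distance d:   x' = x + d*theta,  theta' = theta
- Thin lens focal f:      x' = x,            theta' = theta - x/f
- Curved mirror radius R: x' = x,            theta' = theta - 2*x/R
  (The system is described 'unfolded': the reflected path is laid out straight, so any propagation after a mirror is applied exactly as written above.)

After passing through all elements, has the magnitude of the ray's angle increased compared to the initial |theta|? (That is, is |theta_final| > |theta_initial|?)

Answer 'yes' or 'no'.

Answer: no

Derivation:
Initial: x=4.0000 theta=0.1000
After 1 (propagate distance d=7): x=4.7000 theta=0.1000
After 2 (thin lens f=21): x=4.7000 theta=-13/105 (≈-0.1238)
After 3 (propagate distance d=35): x=11/30 (≈0.3667) theta=-13/105 (≈-0.1238)
After 4 (thin lens f=41): x=11/30 (≈0.3667) theta=-381/2870 (≈-0.1328)
After 5 (propagate distance d=21): x=-1489/615 (≈-2.4211) theta=-381/2870 (≈-0.1328)
After 6 (curved mirror R=26): x=-1489/615 (≈-2.4211) theta=5987/111930 (≈0.0535)
After 7 (propagate distance d=38 (to screen)): x=-21746/55965 (≈-0.3886) theta=5987/111930 (≈0.0535)
|theta_initial|=0.1000 |theta_final|=5987/111930 (≈0.0535) -> not increased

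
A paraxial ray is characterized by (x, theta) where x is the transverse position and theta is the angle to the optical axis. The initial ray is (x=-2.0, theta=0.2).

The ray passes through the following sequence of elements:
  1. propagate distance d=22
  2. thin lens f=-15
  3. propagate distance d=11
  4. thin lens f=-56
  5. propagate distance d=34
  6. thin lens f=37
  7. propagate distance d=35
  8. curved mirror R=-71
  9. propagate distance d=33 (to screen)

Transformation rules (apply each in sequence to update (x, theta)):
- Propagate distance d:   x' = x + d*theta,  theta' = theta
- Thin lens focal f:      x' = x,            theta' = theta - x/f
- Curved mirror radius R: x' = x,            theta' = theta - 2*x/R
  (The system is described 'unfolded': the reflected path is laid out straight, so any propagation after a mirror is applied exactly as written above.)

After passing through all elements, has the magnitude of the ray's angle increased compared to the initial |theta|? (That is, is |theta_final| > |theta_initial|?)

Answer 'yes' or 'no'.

Answer: yes

Derivation:
Initial: x=-2.0000 theta=0.2000
After 1 (propagate distance d=22): x=2.4000 theta=0.2000
After 2 (thin lens f=-15): x=2.4000 theta=0.3600
After 3 (propagate distance d=11): x=6.3600 theta=0.3600
After 4 (thin lens f=-56): x=6.3600 theta=663/1400 (≈0.4736)
After 5 (propagate distance d=34): x=15723/700 (≈22.4614) theta=663/1400 (≈0.4736)
After 6 (thin lens f=37): x=15723/700 (≈22.4614) theta=-1383/10360 (≈-0.1335)
After 7 (propagate distance d=35): x=921477/51800 (≈17.7891) theta=-1383/10360 (≈-0.1335)
After 8 (curved mirror R=-71): x=921477/51800 (≈17.7891) theta=1351989/3677800 (≈0.3676)
After 9 (propagate distance d=33 (to screen)): x=1965009/65675 (≈29.9202) theta=1351989/3677800 (≈0.3676)
|theta_initial|=0.2000 |theta_final|=1351989/3677800 (≈0.3676) -> increased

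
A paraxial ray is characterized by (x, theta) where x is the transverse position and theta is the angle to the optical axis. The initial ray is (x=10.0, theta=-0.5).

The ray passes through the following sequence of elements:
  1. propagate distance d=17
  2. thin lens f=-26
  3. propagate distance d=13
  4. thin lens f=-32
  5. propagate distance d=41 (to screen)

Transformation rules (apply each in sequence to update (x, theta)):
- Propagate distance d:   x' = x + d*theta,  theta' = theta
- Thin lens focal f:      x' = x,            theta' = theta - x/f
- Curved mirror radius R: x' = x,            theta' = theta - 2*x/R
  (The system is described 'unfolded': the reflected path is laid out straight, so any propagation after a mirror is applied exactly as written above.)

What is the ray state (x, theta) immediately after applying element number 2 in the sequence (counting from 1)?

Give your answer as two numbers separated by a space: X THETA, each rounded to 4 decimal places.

Initial: x=10.0000 theta=-0.5000
After 1 (propagate distance d=17): x=1.5000 theta=-0.5000
After 2 (thin lens f=-26): x=1.5000 theta=-23/52 (≈-0.4423)
Rounded to 4 decimal places: x = 1.5000, theta = -0.4423

Answer: 1.5000 -0.4423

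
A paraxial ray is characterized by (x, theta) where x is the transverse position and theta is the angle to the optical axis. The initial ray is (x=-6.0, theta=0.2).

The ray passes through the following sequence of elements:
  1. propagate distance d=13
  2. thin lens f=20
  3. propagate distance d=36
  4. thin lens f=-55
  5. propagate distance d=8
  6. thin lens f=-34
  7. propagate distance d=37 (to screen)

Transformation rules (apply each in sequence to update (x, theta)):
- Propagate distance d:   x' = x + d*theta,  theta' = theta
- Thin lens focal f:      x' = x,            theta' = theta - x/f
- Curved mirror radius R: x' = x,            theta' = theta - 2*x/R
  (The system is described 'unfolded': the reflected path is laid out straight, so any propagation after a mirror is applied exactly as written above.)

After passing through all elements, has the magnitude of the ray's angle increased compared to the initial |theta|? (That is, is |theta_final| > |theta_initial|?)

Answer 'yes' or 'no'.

Initial: x=-6.0000 theta=0.2000
After 1 (propagate distance d=13): x=-3.4000 theta=0.2000
After 2 (thin lens f=20): x=-3.4000 theta=0.3700
After 3 (propagate distance d=36): x=9.9200 theta=0.3700
After 4 (thin lens f=-55): x=9.9200 theta=3027/5500 (≈0.5504)
After 5 (propagate distance d=8): x=19694/1375 (≈14.3229) theta=3027/5500 (≈0.5504)
After 6 (thin lens f=-34): x=19694/1375 (≈14.3229) theta=90847/93500 (≈0.9716)
After 7 (propagate distance d=37 (to screen)): x=427321/8500 (≈50.2731) theta=90847/93500 (≈0.9716)
|theta_initial|=0.2000 |theta_final|=90847/93500 (≈0.9716) -> increased

Answer: yes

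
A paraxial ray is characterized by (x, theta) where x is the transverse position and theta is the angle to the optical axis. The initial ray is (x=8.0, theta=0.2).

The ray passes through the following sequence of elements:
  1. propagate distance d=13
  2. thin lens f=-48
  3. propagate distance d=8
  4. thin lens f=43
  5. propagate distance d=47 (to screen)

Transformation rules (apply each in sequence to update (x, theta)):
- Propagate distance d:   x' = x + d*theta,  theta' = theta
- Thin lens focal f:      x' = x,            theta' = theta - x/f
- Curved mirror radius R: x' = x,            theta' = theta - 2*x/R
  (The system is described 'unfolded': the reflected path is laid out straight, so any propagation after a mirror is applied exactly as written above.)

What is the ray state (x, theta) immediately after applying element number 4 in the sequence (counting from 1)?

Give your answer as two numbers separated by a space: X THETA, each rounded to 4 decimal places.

Answer: 13.9667 0.0960

Derivation:
Initial: x=8.0000 theta=0.2000
After 1 (propagate distance d=13): x=10.6000 theta=0.2000
After 2 (thin lens f=-48): x=10.6000 theta=101/240 (≈0.4208)
After 3 (propagate distance d=8): x=419/30 (≈13.9667) theta=101/240 (≈0.4208)
After 4 (thin lens f=43): x=419/30 (≈13.9667) theta=991/10320 (≈0.0960)
Rounded to 4 decimal places: x = 13.9667, theta = 0.0960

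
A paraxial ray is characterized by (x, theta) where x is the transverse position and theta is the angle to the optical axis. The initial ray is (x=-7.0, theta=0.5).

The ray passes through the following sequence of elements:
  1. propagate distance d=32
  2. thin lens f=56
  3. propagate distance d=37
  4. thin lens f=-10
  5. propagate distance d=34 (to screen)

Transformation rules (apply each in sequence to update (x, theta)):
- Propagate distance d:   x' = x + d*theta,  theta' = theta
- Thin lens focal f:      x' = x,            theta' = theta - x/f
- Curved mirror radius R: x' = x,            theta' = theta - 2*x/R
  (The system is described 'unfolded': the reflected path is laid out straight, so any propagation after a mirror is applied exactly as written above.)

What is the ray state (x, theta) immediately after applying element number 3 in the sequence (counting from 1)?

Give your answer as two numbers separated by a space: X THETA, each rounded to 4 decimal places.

Initial: x=-7.0000 theta=0.5000
After 1 (propagate distance d=32): x=9.0000 theta=0.5000
After 2 (thin lens f=56): x=9.0000 theta=19/56 (≈0.3393)
After 3 (propagate distance d=37): x=1207/56 (≈21.5536) theta=19/56 (≈0.3393)
Rounded to 4 decimal places: x = 21.5536, theta = 0.3393

Answer: 21.5536 0.3393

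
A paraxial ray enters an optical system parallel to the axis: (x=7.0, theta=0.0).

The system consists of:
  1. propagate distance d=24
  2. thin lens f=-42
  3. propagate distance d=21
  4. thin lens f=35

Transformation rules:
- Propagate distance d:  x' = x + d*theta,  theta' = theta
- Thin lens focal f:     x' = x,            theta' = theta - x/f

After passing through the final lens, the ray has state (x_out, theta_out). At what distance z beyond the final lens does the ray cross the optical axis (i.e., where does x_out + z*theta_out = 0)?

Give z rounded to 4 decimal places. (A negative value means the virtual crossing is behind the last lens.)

Answer: 78.7500

Derivation:
Initial: x=7.0000 theta=0.0000
After 1 (propagate distance d=24): x=7.0000 theta=0.0000
After 2 (thin lens f=-42): x=7.0000 theta=1/6 (≈0.1667)
After 3 (propagate distance d=21): x=10.5000 theta=1/6 (≈0.1667)
After 4 (thin lens f=35): x=10.5000 theta=-2/15 (≈-0.1333)
z_focus = -x_out/theta_out = -(10.5000)/(-2/15) = 78.7500
Rounded to 4 decimal places: z = 78.7500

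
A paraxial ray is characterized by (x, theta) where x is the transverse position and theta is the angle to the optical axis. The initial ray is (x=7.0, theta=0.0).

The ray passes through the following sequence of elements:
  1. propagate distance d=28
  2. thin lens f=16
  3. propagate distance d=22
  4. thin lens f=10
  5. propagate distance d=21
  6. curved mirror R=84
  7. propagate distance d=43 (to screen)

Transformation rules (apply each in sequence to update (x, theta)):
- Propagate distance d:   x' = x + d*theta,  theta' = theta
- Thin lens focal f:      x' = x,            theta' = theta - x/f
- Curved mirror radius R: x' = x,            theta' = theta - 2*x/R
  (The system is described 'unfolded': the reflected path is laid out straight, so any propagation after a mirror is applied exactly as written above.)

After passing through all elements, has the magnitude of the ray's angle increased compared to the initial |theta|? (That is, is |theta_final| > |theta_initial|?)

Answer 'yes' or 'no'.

Initial: x=7.0000 theta=0.0000
After 1 (propagate distance d=28): x=7.0000 theta=0.0000
After 2 (thin lens f=16): x=7.0000 theta=-0.4375
After 3 (propagate distance d=22): x=-2.6250 theta=-0.4375
After 4 (thin lens f=10): x=-2.6250 theta=-0.1750
After 5 (propagate distance d=21): x=-6.3000 theta=-0.1750
After 6 (curved mirror R=84): x=-6.3000 theta=-0.0250
After 7 (propagate distance d=43 (to screen)): x=-7.3750 theta=-0.0250
|theta_initial|=0.0000 |theta_final|=0.0250 -> increased

Answer: yes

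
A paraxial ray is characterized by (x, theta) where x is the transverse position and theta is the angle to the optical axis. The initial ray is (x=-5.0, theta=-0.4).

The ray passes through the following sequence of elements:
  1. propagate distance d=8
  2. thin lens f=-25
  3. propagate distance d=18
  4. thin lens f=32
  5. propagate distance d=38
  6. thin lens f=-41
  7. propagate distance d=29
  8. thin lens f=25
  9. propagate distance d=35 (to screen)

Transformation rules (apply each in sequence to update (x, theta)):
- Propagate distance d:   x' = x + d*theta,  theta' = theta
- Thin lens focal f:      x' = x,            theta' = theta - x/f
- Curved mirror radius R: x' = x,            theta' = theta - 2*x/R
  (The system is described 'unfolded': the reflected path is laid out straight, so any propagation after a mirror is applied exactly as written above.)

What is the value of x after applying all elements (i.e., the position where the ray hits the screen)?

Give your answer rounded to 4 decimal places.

Answer: -5.4978

Derivation:
Initial: x=-5.0000 theta=-0.4000
After 1 (propagate distance d=8): x=-8.2000 theta=-0.4000
After 2 (thin lens f=-25): x=-8.2000 theta=-0.7280
After 3 (propagate distance d=18): x=-21.3040 theta=-0.7280
After 4 (thin lens f=32): x=-21.3040 theta=-249/4000 (≈-0.0623)
After 5 (propagate distance d=38): x=-23.6695 theta=-249/4000 (≈-0.0623)
After 6 (thin lens f=-41): x=-23.6695 theta=-104887/164000 (≈-0.6396)
After 7 (propagate distance d=29): x=-6923521/164000 (≈-42.2166) theta=-104887/164000 (≈-0.6396)
After 8 (thin lens f=25): x=-6923521/164000 (≈-42.2166) theta=2150673/2050000 (≈1.0491)
After 9 (propagate distance d=35 (to screen)): x=-4508183/820000 (≈-5.4978) theta=2150673/2050000 (≈1.0491)
Rounded to 4 decimal places: x = -5.4978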